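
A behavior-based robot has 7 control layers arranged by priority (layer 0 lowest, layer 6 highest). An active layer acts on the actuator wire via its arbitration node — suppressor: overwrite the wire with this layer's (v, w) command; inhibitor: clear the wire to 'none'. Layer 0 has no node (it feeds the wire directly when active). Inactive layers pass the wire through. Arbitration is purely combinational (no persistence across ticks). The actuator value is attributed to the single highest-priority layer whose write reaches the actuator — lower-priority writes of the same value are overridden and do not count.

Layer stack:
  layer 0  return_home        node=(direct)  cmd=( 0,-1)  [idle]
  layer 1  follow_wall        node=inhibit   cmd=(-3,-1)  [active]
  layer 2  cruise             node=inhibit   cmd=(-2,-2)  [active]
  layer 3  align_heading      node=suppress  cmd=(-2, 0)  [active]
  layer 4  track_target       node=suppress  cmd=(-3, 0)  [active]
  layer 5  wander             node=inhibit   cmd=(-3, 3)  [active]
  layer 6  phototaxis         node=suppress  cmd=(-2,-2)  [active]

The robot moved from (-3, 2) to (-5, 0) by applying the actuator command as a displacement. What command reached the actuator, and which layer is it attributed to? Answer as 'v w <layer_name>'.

displacement = (-5, 0) − (-3, 2) = (-2, -2)
L0 return_home: idle → wire = none
L1 follow_wall: active, inhibitor → wire = none
L2 cruise: active, inhibitor → wire = none
L3 align_heading: active, suppressor → wire = (-2, 0)
L4 track_target: active, suppressor → wire = (-3, 0)
L5 wander: active, inhibitor → wire = none
L6 phototaxis: active, suppressor → wire = (-2, -2)
actuator = (-2, -2) — from layer 6 (phototaxis)

-2 -2 phototaxis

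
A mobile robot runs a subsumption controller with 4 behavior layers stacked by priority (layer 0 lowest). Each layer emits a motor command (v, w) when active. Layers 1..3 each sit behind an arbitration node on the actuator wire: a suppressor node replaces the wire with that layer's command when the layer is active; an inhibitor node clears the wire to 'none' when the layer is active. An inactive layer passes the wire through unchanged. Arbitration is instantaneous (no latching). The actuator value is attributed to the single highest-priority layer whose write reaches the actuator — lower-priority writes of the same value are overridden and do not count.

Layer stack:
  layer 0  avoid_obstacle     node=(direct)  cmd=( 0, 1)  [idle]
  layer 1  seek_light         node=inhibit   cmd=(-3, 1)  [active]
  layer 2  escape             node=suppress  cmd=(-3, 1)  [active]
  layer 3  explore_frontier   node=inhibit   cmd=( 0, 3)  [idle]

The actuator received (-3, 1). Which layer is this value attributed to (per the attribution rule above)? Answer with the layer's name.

layer 0 (avoid_obstacle) idle — none
layer 1 (seek_light) active — inhibits: none
layer 2 (escape) active — suppresses: (-3, 1)
layer 3 (explore_frontier) idle — unchanged: (-3, 1)
→ actuator (-3, 1)
last writer: layer 2 = escape

escape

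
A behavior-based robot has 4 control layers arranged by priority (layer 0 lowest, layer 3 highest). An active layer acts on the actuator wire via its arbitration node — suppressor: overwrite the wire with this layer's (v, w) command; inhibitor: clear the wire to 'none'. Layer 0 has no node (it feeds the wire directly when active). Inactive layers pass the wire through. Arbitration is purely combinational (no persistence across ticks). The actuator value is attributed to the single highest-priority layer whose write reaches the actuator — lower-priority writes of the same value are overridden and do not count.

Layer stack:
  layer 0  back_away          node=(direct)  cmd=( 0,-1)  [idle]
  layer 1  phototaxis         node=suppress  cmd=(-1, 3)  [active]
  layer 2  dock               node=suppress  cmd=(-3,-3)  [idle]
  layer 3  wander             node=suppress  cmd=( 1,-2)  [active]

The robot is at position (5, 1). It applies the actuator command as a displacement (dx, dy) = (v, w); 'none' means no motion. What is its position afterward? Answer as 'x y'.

6 -1

layer 0 (back_away) idle — none
layer 1 (phototaxis) active — suppresses: (-1, 3)
layer 2 (dock) idle — unchanged: (-1, 3)
layer 3 (wander) active — suppresses: (1, -2)
→ actuator (1, -2)
position: (5, 1) + (1, -2) = (6, -1)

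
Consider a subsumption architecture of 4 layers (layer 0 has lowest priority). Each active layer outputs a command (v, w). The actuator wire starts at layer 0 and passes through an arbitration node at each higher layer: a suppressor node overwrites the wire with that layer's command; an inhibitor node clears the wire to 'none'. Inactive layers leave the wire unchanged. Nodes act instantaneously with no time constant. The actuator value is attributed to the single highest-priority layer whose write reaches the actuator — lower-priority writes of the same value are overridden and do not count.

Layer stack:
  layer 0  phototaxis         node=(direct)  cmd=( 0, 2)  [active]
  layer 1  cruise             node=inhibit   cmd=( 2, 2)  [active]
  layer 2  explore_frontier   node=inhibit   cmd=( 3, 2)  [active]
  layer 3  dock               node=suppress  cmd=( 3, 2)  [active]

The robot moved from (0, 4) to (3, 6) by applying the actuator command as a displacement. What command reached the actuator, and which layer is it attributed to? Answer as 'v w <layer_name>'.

3 2 dock

displacement = (3, 6) − (0, 4) = (3, 2)
[0] phototaxis on; wire := (0, 2)
[1] cruise on (inhibit); wire := none
[2] explore_frontier on (inhibit); wire := none
[3] dock on (suppress); wire := (3, 2)
output (3, 2) — from layer 3 (dock)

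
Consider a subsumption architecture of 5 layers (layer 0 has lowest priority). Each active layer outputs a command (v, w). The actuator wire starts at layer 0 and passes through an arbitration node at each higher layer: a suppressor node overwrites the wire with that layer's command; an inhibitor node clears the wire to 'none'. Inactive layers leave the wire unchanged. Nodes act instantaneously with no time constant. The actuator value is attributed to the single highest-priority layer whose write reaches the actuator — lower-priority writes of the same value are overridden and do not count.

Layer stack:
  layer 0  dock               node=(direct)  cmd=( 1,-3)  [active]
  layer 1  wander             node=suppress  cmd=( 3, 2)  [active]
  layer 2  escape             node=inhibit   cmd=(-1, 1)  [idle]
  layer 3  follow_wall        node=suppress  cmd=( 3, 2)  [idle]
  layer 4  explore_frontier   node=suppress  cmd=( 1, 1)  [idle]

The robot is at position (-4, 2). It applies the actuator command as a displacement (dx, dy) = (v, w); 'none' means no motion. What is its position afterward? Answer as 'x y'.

layer 0 (dock) active — direct: (1, -3)
layer 1 (wander) active — suppresses: (3, 2)
layer 2 (escape) idle — unchanged: (3, 2)
layer 3 (follow_wall) idle — unchanged: (3, 2)
layer 4 (explore_frontier) idle — unchanged: (3, 2)
→ actuator (3, 2)
position: (-4, 2) + (3, 2) = (-1, 4)

-1 4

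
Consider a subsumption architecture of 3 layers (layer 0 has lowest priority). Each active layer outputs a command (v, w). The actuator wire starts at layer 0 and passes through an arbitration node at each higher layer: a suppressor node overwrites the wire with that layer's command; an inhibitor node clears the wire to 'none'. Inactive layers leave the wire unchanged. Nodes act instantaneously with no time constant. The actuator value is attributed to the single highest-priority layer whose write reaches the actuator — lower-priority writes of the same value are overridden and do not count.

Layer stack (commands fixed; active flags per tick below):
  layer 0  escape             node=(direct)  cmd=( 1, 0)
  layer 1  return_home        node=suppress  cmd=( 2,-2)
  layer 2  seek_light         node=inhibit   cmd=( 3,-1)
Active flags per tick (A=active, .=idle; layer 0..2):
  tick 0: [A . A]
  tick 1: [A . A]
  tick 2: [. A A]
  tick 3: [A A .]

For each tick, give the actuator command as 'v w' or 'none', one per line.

tick 0:
  [0] escape on; wire := (1, 0)
  [1] return_home off; pass (1, 0)
  [2] seek_light on (inhibit); wire := none
  output none
tick 1:
  [0] escape on; wire := (1, 0)
  [1] return_home off; pass (1, 0)
  [2] seek_light on (inhibit); wire := none
  output none
tick 2:
  [0] escape off; wire := none
  [1] return_home on (suppress); wire := (2, -2)
  [2] seek_light on (inhibit); wire := none
  output none
tick 3:
  [0] escape on; wire := (1, 0)
  [1] return_home on (suppress); wire := (2, -2)
  [2] seek_light off; pass (2, -2)
  output (2, -2)

none
none
none
2 -2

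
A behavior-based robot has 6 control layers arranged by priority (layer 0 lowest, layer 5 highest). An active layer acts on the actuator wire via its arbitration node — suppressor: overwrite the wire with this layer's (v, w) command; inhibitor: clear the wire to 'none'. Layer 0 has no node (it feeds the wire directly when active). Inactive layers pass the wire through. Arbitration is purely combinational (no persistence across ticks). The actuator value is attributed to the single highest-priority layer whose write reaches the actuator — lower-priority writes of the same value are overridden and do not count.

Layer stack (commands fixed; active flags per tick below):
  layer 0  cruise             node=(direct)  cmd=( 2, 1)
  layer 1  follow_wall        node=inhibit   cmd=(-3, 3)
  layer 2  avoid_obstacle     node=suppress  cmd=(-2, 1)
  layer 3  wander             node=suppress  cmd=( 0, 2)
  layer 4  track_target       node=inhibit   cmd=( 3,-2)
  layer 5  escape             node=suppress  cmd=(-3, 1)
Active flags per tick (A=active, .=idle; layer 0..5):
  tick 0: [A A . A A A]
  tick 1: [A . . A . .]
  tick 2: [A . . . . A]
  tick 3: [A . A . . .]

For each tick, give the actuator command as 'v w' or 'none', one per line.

tick 0:
  L0 cruise: active, feeds wire = (2, 1)
  L1 follow_wall: active, inhibitor → wire = none
  L2 avoid_obstacle: idle → wire stays none
  L3 wander: active, suppressor → wire = (0, 2)
  L4 track_target: active, inhibitor → wire = none
  L5 escape: active, suppressor → wire = (-3, 1)
  actuator = (-3, 1)
tick 1:
  L0 cruise: active, feeds wire = (2, 1)
  L1 follow_wall: idle → wire stays (2, 1)
  L2 avoid_obstacle: idle → wire stays (2, 1)
  L3 wander: active, suppressor → wire = (0, 2)
  L4 track_target: idle → wire stays (0, 2)
  L5 escape: idle → wire stays (0, 2)
  actuator = (0, 2)
tick 2:
  L0 cruise: active, feeds wire = (2, 1)
  L1 follow_wall: idle → wire stays (2, 1)
  L2 avoid_obstacle: idle → wire stays (2, 1)
  L3 wander: idle → wire stays (2, 1)
  L4 track_target: idle → wire stays (2, 1)
  L5 escape: active, suppressor → wire = (-3, 1)
  actuator = (-3, 1)
tick 3:
  L0 cruise: active, feeds wire = (2, 1)
  L1 follow_wall: idle → wire stays (2, 1)
  L2 avoid_obstacle: active, suppressor → wire = (-2, 1)
  L3 wander: idle → wire stays (-2, 1)
  L4 track_target: idle → wire stays (-2, 1)
  L5 escape: idle → wire stays (-2, 1)
  actuator = (-2, 1)

-3 1
0 2
-3 1
-2 1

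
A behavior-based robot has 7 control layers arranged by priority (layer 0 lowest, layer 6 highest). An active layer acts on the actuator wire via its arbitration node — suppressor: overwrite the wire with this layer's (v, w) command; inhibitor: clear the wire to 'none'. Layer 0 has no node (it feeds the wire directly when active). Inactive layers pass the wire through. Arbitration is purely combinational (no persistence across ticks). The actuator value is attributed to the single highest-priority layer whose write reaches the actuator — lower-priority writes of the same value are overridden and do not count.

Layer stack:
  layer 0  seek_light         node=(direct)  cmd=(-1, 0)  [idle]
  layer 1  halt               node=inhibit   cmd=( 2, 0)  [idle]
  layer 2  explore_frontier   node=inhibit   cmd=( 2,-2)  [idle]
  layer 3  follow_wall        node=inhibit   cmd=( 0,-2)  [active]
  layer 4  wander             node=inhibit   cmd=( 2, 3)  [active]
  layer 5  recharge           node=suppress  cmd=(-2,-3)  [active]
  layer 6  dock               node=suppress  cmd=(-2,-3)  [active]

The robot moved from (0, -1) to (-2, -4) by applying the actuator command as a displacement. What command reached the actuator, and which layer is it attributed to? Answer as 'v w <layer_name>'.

-2 -3 dock

displacement = (-2, -4) − (0, -1) = (-2, -3)
L0 seek_light: idle → wire = none
L1 halt: idle → wire stays none
L2 explore_frontier: idle → wire stays none
L3 follow_wall: active, inhibitor → wire = none
L4 wander: active, inhibitor → wire = none
L5 recharge: active, suppressor → wire = (-2, -3)
L6 dock: active, suppressor → wire = (-2, -3)
actuator = (-2, -3) — from layer 6 (dock)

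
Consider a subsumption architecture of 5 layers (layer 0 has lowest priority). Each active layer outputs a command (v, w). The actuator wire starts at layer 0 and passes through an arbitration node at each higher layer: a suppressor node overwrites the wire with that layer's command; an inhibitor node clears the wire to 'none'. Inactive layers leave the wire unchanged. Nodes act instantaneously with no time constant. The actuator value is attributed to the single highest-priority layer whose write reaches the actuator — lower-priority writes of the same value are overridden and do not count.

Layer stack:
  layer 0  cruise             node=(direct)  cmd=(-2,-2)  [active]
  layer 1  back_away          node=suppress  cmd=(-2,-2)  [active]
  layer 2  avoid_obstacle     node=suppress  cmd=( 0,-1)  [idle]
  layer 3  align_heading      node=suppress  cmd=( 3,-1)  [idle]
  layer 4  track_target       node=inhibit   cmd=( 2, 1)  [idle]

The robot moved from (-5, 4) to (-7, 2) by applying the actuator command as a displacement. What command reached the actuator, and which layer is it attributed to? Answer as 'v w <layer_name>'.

displacement = (-7, 2) − (-5, 4) = (-2, -2)
L0 cruise: active, feeds wire = (-2, -2)
L1 back_away: active, suppressor → wire = (-2, -2)
L2 avoid_obstacle: idle → wire stays (-2, -2)
L3 align_heading: idle → wire stays (-2, -2)
L4 track_target: idle → wire stays (-2, -2)
actuator = (-2, -2) — from layer 1 (back_away)

-2 -2 back_away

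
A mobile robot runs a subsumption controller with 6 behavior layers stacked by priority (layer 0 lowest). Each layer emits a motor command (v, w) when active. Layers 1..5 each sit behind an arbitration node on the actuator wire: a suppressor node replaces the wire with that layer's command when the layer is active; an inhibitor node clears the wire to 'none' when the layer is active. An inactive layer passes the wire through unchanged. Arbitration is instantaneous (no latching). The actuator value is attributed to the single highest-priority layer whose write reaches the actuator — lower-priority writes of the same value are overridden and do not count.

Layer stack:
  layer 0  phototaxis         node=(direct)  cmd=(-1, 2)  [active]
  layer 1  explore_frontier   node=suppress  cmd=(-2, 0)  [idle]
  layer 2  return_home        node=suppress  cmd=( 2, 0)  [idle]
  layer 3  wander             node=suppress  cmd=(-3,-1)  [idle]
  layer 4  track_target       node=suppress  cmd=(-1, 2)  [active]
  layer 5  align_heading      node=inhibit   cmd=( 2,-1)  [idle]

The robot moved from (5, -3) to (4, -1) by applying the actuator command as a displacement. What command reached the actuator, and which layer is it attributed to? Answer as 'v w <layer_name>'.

-1 2 track_target

displacement = (4, -1) − (5, -3) = (-1, 2)
L0 phototaxis: active, feeds wire = (-1, 2)
L1 explore_frontier: idle → wire stays (-1, 2)
L2 return_home: idle → wire stays (-1, 2)
L3 wander: idle → wire stays (-1, 2)
L4 track_target: active, suppressor → wire = (-1, 2)
L5 align_heading: idle → wire stays (-1, 2)
actuator = (-1, 2) — from layer 4 (track_target)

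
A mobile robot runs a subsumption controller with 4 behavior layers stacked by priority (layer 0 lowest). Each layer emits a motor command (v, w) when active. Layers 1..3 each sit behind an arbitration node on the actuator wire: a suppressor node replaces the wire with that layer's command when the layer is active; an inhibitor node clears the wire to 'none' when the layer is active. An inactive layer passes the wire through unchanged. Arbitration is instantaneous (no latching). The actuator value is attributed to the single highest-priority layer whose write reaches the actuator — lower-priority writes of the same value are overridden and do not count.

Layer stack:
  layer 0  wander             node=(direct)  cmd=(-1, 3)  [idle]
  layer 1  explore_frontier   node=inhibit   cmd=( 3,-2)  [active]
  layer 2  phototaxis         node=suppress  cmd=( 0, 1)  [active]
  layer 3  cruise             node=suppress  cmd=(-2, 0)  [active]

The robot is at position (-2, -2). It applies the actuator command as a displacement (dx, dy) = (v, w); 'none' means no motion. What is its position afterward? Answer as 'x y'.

-4 -2

[0] wander off; wire := none
[1] explore_frontier on (inhibit); wire := none
[2] phototaxis on (suppress); wire := (0, 1)
[3] cruise on (suppress); wire := (-2, 0)
output (-2, 0)
position: (-2, -2) + (-2, 0) = (-4, -2)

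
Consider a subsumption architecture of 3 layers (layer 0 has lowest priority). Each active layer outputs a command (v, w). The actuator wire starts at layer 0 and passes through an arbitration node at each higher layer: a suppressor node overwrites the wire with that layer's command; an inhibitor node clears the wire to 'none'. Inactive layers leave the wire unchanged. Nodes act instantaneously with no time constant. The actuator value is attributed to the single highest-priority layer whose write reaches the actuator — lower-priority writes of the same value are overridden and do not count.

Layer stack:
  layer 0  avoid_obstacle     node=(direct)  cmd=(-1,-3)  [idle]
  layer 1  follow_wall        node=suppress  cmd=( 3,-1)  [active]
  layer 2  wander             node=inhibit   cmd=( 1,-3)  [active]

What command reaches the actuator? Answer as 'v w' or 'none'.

[0] avoid_obstacle off; wire := none
[1] follow_wall on (suppress); wire := (3, -1)
[2] wander on (inhibit); wire := none
output none

none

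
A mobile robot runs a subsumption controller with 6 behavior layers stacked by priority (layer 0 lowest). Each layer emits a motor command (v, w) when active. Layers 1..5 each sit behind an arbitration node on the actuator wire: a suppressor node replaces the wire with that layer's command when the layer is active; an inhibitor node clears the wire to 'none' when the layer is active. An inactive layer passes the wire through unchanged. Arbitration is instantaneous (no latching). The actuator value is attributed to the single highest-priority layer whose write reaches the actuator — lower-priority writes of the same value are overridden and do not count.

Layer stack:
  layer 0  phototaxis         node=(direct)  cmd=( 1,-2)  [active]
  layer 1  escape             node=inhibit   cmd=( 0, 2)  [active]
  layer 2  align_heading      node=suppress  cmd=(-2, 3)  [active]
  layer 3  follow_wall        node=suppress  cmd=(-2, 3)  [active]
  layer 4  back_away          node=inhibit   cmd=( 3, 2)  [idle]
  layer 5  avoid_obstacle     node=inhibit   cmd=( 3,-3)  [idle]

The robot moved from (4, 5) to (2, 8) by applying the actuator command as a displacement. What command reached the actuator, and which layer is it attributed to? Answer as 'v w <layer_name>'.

displacement = (2, 8) − (4, 5) = (-2, 3)
layer 0 (phototaxis) active — direct: (1, -2)
layer 1 (escape) active — inhibits: none
layer 2 (align_heading) active — suppresses: (-2, 3)
layer 3 (follow_wall) active — suppresses: (-2, 3)
layer 4 (back_away) idle — unchanged: (-2, 3)
layer 5 (avoid_obstacle) idle — unchanged: (-2, 3)
→ actuator (-2, 3) — from layer 3 (follow_wall)

-2 3 follow_wall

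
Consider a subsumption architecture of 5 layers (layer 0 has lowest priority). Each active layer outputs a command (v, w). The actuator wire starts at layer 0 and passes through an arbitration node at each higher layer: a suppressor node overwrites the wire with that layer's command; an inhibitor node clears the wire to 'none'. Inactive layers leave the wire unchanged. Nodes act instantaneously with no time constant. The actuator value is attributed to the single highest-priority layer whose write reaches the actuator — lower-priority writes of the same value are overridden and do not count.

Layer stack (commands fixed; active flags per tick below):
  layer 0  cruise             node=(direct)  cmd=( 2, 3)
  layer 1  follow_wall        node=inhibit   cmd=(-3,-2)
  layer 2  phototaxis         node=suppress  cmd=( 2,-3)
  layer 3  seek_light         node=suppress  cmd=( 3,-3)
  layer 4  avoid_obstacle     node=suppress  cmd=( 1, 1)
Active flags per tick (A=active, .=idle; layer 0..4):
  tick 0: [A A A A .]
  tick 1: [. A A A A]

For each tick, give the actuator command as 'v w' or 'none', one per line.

3 -3
1 1

tick 0:
  L0 cruise: active, feeds wire = (2, 3)
  L1 follow_wall: active, inhibitor → wire = none
  L2 phototaxis: active, suppressor → wire = (2, -3)
  L3 seek_light: active, suppressor → wire = (3, -3)
  L4 avoid_obstacle: idle → wire stays (3, -3)
  actuator = (3, -3)
tick 1:
  L0 cruise: idle → wire = none
  L1 follow_wall: active, inhibitor → wire = none
  L2 phototaxis: active, suppressor → wire = (2, -3)
  L3 seek_light: active, suppressor → wire = (3, -3)
  L4 avoid_obstacle: active, suppressor → wire = (1, 1)
  actuator = (1, 1)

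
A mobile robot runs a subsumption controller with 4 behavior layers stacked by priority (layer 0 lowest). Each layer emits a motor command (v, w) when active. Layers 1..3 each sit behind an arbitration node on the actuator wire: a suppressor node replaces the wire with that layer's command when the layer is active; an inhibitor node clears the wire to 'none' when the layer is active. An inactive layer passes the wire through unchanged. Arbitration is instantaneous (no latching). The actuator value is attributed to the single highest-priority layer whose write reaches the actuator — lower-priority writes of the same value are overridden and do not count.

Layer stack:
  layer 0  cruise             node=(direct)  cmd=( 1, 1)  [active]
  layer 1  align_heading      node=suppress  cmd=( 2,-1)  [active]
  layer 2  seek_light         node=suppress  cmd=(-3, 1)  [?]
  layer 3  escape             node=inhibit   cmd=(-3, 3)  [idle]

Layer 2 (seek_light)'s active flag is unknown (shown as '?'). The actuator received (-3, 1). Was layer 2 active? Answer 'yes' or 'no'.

If layer 2 is active=yes:
  actuator would be (-3, 1)
If layer 2 is active=no:
  actuator would be (2, -1)
Observed (-3, 1), so layer 2 was active.

yes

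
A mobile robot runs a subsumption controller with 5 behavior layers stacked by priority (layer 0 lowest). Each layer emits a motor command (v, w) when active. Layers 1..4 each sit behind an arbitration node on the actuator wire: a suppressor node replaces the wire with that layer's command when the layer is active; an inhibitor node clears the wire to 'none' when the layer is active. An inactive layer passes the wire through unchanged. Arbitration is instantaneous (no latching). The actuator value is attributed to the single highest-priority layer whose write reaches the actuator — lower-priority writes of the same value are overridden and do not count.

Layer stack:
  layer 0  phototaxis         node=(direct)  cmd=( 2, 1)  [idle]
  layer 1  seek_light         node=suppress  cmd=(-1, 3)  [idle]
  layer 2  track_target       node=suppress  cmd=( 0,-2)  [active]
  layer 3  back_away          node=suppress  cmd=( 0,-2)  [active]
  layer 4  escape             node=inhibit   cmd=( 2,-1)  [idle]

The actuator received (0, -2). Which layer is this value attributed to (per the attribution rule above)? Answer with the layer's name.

L0 phototaxis: idle → wire = none
L1 seek_light: idle → wire stays none
L2 track_target: active, suppressor → wire = (0, -2)
L3 back_away: active, suppressor → wire = (0, -2)
L4 escape: idle → wire stays (0, -2)
actuator = (0, -2)
last writer: layer 3 = back_away

back_away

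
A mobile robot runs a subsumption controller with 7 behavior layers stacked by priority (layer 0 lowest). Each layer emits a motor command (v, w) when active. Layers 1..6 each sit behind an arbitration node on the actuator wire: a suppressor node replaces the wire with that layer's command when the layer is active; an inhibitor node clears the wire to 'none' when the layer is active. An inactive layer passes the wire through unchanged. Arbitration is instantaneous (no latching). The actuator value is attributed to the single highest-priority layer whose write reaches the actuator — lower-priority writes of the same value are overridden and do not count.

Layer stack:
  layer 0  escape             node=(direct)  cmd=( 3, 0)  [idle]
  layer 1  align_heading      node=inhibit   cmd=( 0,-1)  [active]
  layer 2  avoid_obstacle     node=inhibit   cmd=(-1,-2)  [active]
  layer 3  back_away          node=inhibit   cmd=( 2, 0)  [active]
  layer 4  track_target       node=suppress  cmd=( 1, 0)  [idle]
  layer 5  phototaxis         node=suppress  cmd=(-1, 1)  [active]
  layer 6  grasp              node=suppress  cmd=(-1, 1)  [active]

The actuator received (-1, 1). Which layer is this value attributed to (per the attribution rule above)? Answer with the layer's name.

[0] escape off; wire := none
[1] align_heading on (inhibit); wire := none
[2] avoid_obstacle on (inhibit); wire := none
[3] back_away on (inhibit); wire := none
[4] track_target off; pass none
[5] phototaxis on (suppress); wire := (-1, 1)
[6] grasp on (suppress); wire := (-1, 1)
output (-1, 1)
last writer: layer 6 = grasp

grasp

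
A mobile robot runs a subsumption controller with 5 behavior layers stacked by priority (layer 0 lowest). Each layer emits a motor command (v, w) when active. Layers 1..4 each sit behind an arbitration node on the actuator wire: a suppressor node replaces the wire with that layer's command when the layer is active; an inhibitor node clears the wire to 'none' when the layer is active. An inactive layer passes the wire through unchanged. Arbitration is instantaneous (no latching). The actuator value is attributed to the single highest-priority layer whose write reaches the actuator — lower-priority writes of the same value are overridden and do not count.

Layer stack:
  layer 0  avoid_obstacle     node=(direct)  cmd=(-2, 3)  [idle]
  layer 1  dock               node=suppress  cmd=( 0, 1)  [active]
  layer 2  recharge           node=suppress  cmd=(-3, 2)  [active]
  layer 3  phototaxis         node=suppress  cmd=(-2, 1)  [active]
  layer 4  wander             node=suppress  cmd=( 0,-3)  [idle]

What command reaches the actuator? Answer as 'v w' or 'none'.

layer 0 (avoid_obstacle) idle — none
layer 1 (dock) active — suppresses: (0, 1)
layer 2 (recharge) active — suppresses: (-3, 2)
layer 3 (phototaxis) active — suppresses: (-2, 1)
layer 4 (wander) idle — unchanged: (-2, 1)
→ actuator (-2, 1)

-2 1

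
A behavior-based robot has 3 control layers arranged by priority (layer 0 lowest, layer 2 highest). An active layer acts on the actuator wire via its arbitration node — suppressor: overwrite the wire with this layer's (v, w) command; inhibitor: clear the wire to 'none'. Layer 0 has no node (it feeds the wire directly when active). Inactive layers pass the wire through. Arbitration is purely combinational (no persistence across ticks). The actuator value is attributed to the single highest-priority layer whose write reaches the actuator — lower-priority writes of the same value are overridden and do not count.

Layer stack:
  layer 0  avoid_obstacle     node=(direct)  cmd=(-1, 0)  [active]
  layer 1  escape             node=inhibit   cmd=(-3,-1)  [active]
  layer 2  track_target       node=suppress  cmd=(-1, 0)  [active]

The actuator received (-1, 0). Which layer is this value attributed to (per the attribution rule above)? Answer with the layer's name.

[0] avoid_obstacle on; wire := (-1, 0)
[1] escape on (inhibit); wire := none
[2] track_target on (suppress); wire := (-1, 0)
output (-1, 0)
last writer: layer 2 = track_target

track_target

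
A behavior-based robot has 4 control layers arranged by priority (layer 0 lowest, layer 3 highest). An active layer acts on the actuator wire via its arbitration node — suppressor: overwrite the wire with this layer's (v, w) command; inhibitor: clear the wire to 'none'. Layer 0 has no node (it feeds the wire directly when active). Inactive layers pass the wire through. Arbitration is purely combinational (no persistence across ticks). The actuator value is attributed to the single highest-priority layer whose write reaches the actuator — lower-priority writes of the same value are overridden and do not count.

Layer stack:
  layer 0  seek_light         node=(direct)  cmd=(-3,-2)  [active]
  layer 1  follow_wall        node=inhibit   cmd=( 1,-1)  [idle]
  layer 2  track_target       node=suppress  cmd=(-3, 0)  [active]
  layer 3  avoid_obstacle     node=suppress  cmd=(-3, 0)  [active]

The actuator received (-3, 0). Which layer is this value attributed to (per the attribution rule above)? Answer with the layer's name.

avoid_obstacle

[0] seek_light on; wire := (-3, -2)
[1] follow_wall off; pass (-3, -2)
[2] track_target on (suppress); wire := (-3, 0)
[3] avoid_obstacle on (suppress); wire := (-3, 0)
output (-3, 0)
last writer: layer 3 = avoid_obstacle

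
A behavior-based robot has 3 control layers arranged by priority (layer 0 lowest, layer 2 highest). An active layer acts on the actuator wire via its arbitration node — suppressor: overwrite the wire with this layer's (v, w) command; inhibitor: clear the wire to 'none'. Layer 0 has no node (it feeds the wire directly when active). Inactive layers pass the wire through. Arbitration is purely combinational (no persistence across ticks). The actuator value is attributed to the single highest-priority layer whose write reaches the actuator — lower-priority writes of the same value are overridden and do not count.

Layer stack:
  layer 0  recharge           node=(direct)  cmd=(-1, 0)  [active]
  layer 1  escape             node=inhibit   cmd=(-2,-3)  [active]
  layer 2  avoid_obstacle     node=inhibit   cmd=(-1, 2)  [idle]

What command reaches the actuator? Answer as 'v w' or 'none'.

none

[0] recharge on; wire := (-1, 0)
[1] escape on (inhibit); wire := none
[2] avoid_obstacle off; pass none
output none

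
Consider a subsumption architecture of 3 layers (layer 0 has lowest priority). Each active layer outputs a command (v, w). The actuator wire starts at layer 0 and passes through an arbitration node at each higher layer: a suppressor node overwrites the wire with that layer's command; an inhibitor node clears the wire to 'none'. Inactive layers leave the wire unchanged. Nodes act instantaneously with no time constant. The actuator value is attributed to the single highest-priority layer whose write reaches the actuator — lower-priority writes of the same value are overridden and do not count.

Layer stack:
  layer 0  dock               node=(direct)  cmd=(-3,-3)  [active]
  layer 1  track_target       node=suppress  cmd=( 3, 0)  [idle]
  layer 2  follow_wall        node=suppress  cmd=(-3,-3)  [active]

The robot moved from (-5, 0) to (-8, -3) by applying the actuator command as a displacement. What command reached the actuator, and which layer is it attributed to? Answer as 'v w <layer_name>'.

displacement = (-8, -3) − (-5, 0) = (-3, -3)
layer 0 (dock) active — direct: (-3, -3)
layer 1 (track_target) idle — unchanged: (-3, -3)
layer 2 (follow_wall) active — suppresses: (-3, -3)
→ actuator (-3, -3) — from layer 2 (follow_wall)

-3 -3 follow_wall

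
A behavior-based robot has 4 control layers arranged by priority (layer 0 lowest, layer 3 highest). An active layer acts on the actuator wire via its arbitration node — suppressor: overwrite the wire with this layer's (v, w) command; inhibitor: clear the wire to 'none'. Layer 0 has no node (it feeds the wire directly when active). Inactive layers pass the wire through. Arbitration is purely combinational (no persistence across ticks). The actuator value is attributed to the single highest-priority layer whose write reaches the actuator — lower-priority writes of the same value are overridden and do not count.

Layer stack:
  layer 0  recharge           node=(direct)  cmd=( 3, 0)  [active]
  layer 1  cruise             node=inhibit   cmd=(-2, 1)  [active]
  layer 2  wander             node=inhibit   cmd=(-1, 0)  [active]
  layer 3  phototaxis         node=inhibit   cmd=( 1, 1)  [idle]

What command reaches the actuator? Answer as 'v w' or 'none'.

none

layer 0 (recharge) active — direct: (3, 0)
layer 1 (cruise) active — inhibits: none
layer 2 (wander) active — inhibits: none
layer 3 (phototaxis) idle — unchanged: none
→ actuator none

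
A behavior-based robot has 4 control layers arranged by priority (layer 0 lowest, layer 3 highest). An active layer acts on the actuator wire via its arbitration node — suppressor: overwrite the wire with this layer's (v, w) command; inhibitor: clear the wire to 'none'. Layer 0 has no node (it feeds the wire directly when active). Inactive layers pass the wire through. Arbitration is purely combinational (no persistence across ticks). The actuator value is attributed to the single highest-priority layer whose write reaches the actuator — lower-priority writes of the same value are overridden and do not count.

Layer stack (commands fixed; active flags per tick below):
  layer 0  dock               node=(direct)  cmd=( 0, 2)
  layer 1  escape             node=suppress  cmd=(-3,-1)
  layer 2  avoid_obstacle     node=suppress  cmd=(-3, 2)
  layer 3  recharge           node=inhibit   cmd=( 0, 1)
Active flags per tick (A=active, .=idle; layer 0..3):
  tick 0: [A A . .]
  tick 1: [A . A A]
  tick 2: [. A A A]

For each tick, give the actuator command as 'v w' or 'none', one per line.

tick 0:
  L0 dock: active, feeds wire = (0, 2)
  L1 escape: active, suppressor → wire = (-3, -1)
  L2 avoid_obstacle: idle → wire stays (-3, -1)
  L3 recharge: idle → wire stays (-3, -1)
  actuator = (-3, -1)
tick 1:
  L0 dock: active, feeds wire = (0, 2)
  L1 escape: idle → wire stays (0, 2)
  L2 avoid_obstacle: active, suppressor → wire = (-3, 2)
  L3 recharge: active, inhibitor → wire = none
  actuator = none
tick 2:
  L0 dock: idle → wire = none
  L1 escape: active, suppressor → wire = (-3, -1)
  L2 avoid_obstacle: active, suppressor → wire = (-3, 2)
  L3 recharge: active, inhibitor → wire = none
  actuator = none

-3 -1
none
none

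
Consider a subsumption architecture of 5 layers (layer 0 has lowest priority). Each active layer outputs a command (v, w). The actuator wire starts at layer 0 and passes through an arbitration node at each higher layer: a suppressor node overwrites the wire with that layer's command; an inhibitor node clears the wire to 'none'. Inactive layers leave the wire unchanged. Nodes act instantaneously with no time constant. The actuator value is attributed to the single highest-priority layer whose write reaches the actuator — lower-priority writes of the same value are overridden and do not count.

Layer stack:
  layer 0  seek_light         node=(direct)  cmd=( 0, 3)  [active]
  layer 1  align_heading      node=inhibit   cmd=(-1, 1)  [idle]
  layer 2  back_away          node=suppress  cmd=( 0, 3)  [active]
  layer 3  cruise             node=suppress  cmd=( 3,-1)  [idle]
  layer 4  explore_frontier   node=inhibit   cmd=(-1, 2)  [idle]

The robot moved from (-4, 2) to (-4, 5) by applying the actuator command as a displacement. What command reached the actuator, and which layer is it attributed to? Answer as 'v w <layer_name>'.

displacement = (-4, 5) − (-4, 2) = (0, 3)
[0] seek_light on; wire := (0, 3)
[1] align_heading off; pass (0, 3)
[2] back_away on (suppress); wire := (0, 3)
[3] cruise off; pass (0, 3)
[4] explore_frontier off; pass (0, 3)
output (0, 3) — from layer 2 (back_away)

0 3 back_away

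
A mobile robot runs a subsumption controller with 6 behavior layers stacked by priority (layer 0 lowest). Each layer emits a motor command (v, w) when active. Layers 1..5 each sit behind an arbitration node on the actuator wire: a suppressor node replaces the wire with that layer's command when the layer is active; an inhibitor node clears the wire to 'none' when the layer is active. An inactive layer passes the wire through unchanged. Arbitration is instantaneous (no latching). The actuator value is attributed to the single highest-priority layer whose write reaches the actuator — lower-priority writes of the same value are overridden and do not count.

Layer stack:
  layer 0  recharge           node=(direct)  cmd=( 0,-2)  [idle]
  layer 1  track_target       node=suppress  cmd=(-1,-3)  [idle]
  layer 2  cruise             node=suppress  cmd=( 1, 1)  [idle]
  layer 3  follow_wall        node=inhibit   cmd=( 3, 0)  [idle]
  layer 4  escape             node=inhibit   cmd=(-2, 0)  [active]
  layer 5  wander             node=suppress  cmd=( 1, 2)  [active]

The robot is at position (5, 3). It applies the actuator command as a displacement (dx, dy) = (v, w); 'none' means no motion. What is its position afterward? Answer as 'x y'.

layer 0 (recharge) idle — none
layer 1 (track_target) idle — unchanged: none
layer 2 (cruise) idle — unchanged: none
layer 3 (follow_wall) idle — unchanged: none
layer 4 (escape) active — inhibits: none
layer 5 (wander) active — suppresses: (1, 2)
→ actuator (1, 2)
position: (5, 3) + (1, 2) = (6, 5)

6 5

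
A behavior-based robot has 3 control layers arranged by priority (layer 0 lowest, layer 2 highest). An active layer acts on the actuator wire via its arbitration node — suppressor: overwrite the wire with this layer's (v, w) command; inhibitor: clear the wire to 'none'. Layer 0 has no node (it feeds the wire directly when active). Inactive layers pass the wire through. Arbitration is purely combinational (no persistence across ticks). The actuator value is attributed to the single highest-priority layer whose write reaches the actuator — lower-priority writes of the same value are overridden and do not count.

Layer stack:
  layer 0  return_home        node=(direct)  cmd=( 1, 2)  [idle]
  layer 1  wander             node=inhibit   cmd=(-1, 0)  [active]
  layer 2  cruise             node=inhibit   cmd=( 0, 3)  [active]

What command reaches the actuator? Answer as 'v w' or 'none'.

none

L0 return_home: idle → wire = none
L1 wander: active, inhibitor → wire = none
L2 cruise: active, inhibitor → wire = none
actuator = none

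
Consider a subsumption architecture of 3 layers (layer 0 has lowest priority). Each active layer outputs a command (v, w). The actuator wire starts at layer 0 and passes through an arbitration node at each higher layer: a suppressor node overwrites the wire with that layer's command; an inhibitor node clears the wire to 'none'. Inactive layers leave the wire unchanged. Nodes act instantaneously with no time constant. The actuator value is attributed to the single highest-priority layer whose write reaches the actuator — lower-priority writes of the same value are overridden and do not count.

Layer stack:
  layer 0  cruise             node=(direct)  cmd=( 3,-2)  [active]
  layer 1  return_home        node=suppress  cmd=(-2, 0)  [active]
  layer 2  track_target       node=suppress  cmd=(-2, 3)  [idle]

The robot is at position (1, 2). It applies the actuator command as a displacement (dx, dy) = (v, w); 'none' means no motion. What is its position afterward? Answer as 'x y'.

[0] cruise on; wire := (3, -2)
[1] return_home on (suppress); wire := (-2, 0)
[2] track_target off; pass (-2, 0)
output (-2, 0)
position: (1, 2) + (-2, 0) = (-1, 2)

-1 2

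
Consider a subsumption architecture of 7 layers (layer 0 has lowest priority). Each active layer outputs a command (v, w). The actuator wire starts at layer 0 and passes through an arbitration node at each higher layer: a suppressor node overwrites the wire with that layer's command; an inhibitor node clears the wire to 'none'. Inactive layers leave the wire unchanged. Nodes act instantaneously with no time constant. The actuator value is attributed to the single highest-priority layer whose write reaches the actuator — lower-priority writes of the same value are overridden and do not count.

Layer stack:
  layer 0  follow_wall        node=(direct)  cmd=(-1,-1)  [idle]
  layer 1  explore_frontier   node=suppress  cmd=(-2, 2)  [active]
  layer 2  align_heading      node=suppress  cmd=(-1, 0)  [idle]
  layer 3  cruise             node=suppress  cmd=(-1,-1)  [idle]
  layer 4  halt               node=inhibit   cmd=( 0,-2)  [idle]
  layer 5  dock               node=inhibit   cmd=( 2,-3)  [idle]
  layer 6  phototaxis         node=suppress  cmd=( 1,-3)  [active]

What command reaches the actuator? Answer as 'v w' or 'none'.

[0] follow_wall off; wire := none
[1] explore_frontier on (suppress); wire := (-2, 2)
[2] align_heading off; pass (-2, 2)
[3] cruise off; pass (-2, 2)
[4] halt off; pass (-2, 2)
[5] dock off; pass (-2, 2)
[6] phototaxis on (suppress); wire := (1, -3)
output (1, -3)

1 -3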